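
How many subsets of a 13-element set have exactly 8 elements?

1287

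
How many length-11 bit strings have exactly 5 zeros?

462

Choose the 5 positions: C(11,5) = 462.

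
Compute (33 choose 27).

C(33,27) = C(33,6) by symmetry.
C(33,6) = (33·32·31·30·29·28) / 6! = 797448960 / 720 = 1107568.

1107568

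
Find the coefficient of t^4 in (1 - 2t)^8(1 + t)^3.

Coefficient of t^4 = Σ_{j} C(8,j)·(-2)^j·C(3,4-j)·1^(4-j) for j from 1 to 4.
= (-16) + 336 + (-1344) + 1120 = 96.

96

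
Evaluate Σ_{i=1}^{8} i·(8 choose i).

1024

Since i·C(8,i) = 8·C(7,i−1), the sum is 8·2^7 = 8·128 = 1024.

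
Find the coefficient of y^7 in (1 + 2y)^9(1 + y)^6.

148626

Coefficient of y^7 = Σ_{j} C(9,j)·2^j·C(6,7-j)·1^(7-j) for j from 1 to 7.
= 18 + 864 + 10080 + 40320 + 60480 + 32256 + 4608 = 148626.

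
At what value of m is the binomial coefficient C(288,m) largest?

144

C(288,m) is maximized at m = 288/2 = 144.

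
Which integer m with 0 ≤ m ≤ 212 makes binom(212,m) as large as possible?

106

C(212,m) is maximized at m = 212/2 = 106.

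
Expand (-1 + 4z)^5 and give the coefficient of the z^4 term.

-1280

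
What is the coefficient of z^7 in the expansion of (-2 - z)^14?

439296

The general term is C(14,j)·(-2)^j·(-z)^(14-j); the z^7 term has j = 7.
C(14,7) = 3432.
Coefficient = C(14,7) · (-2)^7 · (-1)^7 = 3432 · (-128) · (-1) = 439296.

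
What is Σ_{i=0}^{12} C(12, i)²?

2704156

Σ C(12,i)² is the coefficient of x^12 in (1+x)^12(1+x)^12 = (1+x)^24, i.e. C(24,12) = 2704156.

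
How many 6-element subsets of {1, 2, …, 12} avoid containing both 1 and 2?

714

All 6-subsets: C(12,6) = 924. Those containing both fixed elements: C(10,4) = 210.
924 − 210 = 714.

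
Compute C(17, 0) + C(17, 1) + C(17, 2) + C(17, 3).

1 + 17 + 136 + 680 = 834.

834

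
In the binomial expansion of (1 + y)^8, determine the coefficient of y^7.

8

The general term is C(8,j)·(1)^j·(y)^(8-j); the y^7 term has j = 1.
C(8,1) = 8.
Coefficient = C(8,1) = 8.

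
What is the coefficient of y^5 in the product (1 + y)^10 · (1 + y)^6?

Coefficient of y^5 = Σ_{j} C(10,j)·C(6,5-j) for j from 0 to 5.
= 6 + 150 + 900 + 1800 + 1260 + 252 = 4368.

4368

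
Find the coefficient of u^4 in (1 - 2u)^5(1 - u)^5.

Coefficient of u^4 = Σ_{j} C(5,j)·(-2)^j·C(5,4-j)·(-1)^(4-j) for j from 0 to 4.
= 5 + 100 + 400 + 400 + 80 = 985.

985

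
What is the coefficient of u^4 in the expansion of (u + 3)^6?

135

The general term is C(6,j)·(u)^j·(3)^(6-j); the u^4 term has j = 4.
C(6,4) = 15.
Coefficient = C(6,4) · 3^2 = 15 · 9 = 135.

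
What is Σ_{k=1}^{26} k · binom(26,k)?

Differentiating (1+x)^26 and setting x=1: Σ k·C(26,k) = 26·2^25 = 872415232.

872415232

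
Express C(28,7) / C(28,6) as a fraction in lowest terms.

C(n,k+1)/C(n,k) = (n−k)/(k+1) = (28−6)/(6+1) = 22/7.

22/7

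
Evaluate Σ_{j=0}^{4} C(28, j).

1 + 28 + 378 + 3276 + 20475 = 24158.

24158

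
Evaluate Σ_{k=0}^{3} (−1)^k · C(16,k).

-455

The partial alternating sum Σ_{k=0}^{3} (−1)^k C(16,k) = (−1)^3 C(15,3) = -455.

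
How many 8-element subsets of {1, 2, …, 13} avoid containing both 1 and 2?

All 8-subsets: C(13,8) = 1287. Those containing both fixed elements: C(11,6) = 462.
1287 − 462 = 825.

825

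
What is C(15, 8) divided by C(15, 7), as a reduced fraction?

1

C(n,k+1)/C(n,k) = (n−k)/(k+1) = (15−7)/(7+1) = 8/8 = 1.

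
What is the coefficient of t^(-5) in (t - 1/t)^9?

General term: C(9,j)·(t)^j·(-1/t)^(9-j), with t-exponent 1j − 1(9−j) = 2j − 9.
Set 2j − 9 = -5: j = 2.
C(9,2) = 36; 1^2 = 1; (-1)^7 = -1.
Coefficient = 36 · 1 · (-1) = -36.

-36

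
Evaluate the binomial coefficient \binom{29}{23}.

475020

C(29,23) = C(29,6) by symmetry.
C(29,6) = (29·28·27·26·25·24) / 6! = 342014400 / 720 = 475020.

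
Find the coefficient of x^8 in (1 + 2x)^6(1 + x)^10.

Coefficient of x^8 = Σ_{j} C(6,j)·2^j·C(10,8-j)·1^(8-j) for j from 0 to 6.
= 45 + 1440 + 12600 + 40320 + 50400 + 23040 + 2880 = 130725.

130725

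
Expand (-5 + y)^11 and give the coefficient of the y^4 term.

-25781250

The general term is C(11,j)·(-5)^j·(y)^(11-j); the y^4 term has j = 7.
C(11,7) = 330.
Coefficient = C(11,7) · (-5)^7 = 330 · (-78125) = -25781250.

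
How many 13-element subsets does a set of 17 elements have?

C(17,13) = C(17,4) by symmetry.
C(17,4) = (17·16·15·14) / 4! = 57120 / 24 = 2380.

2380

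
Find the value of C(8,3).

56

C(8,3) = (8·7·6) / 3! = 336 / 6 = 56.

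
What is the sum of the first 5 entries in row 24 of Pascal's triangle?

1 + 24 + 276 + 2024 + 10626 = 12951.

12951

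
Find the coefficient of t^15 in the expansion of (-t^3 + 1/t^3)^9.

-36

General term: C(9,j)·(-t^3)^j·(1/t^3)^(9-j), with t-exponent 3j − 3(9−j) = 6j − 27.
Set 6j − 27 = 15: j = 7.
C(9,7) = 36; (-1)^7 = -1; 1^2 = 1.
Coefficient = 36 · (-1) · 1 = -36.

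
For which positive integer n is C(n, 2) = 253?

23

n(n−1)/2 = 253 ⇒ n(n−1) = 506. Since 23·22 = 506, n = 23.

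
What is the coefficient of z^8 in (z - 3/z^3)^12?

General term: C(12,j)·(z)^j·(-3/z^3)^(12-j), with z-exponent 1j − 3(12−j) = 4j − 36.
Set 4j − 36 = 8: j = 11.
C(12,11) = 12; 1^11 = 1; (-3)^1 = -3.
Coefficient = 12 · 1 · (-3) = -36.

-36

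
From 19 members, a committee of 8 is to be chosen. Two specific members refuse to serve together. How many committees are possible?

63206

All 8-subsets: C(19,8) = 75582. Those containing both fixed elements: C(17,6) = 12376.
75582 − 12376 = 63206.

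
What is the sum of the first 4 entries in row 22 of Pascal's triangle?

1 + 22 + 231 + 1540 = 1794.

1794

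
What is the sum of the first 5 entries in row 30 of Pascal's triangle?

31931

1 + 30 + 435 + 4060 + 27405 = 31931.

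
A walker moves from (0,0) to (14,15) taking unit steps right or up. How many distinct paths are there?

77558760

Each path is a sequence of 29 steps with 14 rights: C(29,14) = 77558760.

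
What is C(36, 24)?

1251677700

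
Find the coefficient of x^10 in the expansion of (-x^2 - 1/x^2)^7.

General term: C(7,j)·(-x^2)^j·(-1/x^2)^(7-j), with x-exponent 2j − 2(7−j) = 4j − 14.
Set 4j − 14 = 10: j = 6.
C(7,6) = 7; (-1)^6 = 1; (-1)^1 = -1.
Coefficient = 7 · 1 · (-1) = -7.

-7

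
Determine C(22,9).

C(22,9) = (22·21·20·19·18·17·16·15·14) / 9! = 180503769600 / 362880 = 497420.

497420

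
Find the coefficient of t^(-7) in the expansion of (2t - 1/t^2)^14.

General term: C(14,j)·(2t)^j·(-1/t^2)^(14-j), with t-exponent 1j − 2(14−j) = 3j − 28.
Set 3j − 28 = -7: j = 7.
C(14,7) = 3432; 2^7 = 128; (-1)^7 = -1.
Coefficient = 3432 · 128 · (-1) = -439296.

-439296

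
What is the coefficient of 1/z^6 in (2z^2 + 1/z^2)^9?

672

General term: C(9,j)·(2z^2)^j·(1/z^2)^(9-j), with z-exponent 2j − 2(9−j) = 4j − 18.
Set 4j − 18 = -6: j = 3.
C(9,3) = 84; 2^3 = 8; 1^6 = 1.
Coefficient = 84 · 8 · 1 = 672.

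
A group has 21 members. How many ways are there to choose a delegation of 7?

This is C(21,7) = 116280.

116280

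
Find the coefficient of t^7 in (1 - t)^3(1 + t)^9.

Coefficient of t^7 = Σ_{j} C(3,j)·(-1)^j·C(9,7-j)·1^(7-j) for j from 0 to 3.
= 36 + (-252) + 378 + (-126) = 36.

36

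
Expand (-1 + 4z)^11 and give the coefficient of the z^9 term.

The general term is C(11,j)·(-1)^j·(4z)^(11-j); the z^9 term has j = 2.
C(11,2) = 55.
Coefficient = C(11,2) · 4^9 = 55 · 262144 = 14417920.

14417920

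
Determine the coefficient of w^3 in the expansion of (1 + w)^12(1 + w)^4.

Coefficient of w^3 = Σ_{j} C(12,j)·C(4,3-j) for j from 0 to 3.
= 4 + 72 + 264 + 220 = 560.

560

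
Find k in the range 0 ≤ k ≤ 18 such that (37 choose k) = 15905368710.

C(37,k) increases on 0 ≤ k ≤ 18. C(37,16) = 12875774670 and C(37,17) = 15905368710, so k = 17.

17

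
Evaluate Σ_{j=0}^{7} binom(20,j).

137980

1 + 20 + 190 + 1140 + 4845 + 15504 + 38760 + 77520 = 137980.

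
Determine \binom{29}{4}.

23751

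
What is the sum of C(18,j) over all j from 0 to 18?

The entries of row 18 sum to 2^18 = 262144.

262144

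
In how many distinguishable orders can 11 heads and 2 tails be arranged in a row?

Choose positions for the heads: C(13,11) = 78.

78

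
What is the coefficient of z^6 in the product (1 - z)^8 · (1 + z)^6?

-5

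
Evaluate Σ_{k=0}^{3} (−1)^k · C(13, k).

The partial alternating sum Σ_{k=0}^{3} (−1)^k C(13,k) = (−1)^3 C(12,3) = -220.

-220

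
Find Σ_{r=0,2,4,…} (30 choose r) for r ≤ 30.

536870912

Even-r terms of row 30 sum to 2^29 = 536870912.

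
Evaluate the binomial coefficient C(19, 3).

969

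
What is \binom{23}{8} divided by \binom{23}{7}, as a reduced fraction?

2

C(n,k+1)/C(n,k) = (n−k)/(k+1) = (23−7)/(7+1) = 16/8 = 2.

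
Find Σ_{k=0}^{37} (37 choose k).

The entries of row 37 sum to 2^37 = 137438953472.

137438953472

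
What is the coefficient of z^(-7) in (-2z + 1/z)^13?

-2288

General term: C(13,j)·(-2z)^j·(1/z)^(13-j), with z-exponent 1j − 1(13−j) = 2j − 13.
Set 2j − 13 = -7: j = 3.
C(13,3) = 286; (-2)^3 = -8; 1^10 = 1.
Coefficient = 286 · (-8) · 1 = -2288.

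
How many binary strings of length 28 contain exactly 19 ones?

Choose the 19 positions: C(28,19) = 6906900.

6906900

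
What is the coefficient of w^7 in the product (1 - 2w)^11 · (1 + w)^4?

7128

Coefficient of w^7 = Σ_{j} C(11,j)·(-2)^j·C(4,7-j)·1^(7-j) for j from 3 to 7.
= (-1320) + 21120 + (-88704) + 118272 + (-42240) = 7128.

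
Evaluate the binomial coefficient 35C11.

C(35,11) = (35·34·33·32·31·30·29·28·27·26·25) / 11! = 16654322805120000 / 39916800 = 417225900.

417225900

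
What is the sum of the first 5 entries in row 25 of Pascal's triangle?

15276

1 + 25 + 300 + 2300 + 12650 = 15276.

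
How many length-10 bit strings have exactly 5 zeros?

252

Choose the 5 positions: C(10,5) = 252.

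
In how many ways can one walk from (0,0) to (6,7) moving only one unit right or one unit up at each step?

1716

Each path is a sequence of 13 steps with 6 rights: C(13,6) = 1716.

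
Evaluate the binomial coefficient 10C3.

C(10,3) = (10·9·8) / 3! = 720 / 6 = 120.

120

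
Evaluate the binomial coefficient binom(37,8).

C(37,8) = (37·36·35·34·33·32·31·30) / 8! = 1556675366400 / 40320 = 38608020.

38608020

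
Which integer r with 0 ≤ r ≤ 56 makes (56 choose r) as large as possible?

C(56,r) is maximized at r = 56/2 = 28.

28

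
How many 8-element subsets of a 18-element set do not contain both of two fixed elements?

35750

All 8-subsets: C(18,8) = 43758. Those containing both fixed elements: C(16,6) = 8008.
43758 − 8008 = 35750.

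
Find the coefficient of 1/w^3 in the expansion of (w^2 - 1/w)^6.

-6

General term: C(6,j)·(w^2)^j·(-1/w)^(6-j), with w-exponent 2j − 1(6−j) = 3j − 6.
Set 3j − 6 = -3: j = 1.
C(6,1) = 6; 1^1 = 1; (-1)^5 = -1.
Coefficient = 6 · 1 · (-1) = -6.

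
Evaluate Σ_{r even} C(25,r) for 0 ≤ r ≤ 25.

Even-r terms of row 25 sum to 2^24 = 16777216.

16777216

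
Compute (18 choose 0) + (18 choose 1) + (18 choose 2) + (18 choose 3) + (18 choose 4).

1 + 18 + 153 + 816 + 3060 = 4048.

4048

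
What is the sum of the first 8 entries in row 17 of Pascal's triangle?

41226

1 + 17 + 136 + 680 + 2380 + 6188 + 12376 + 19448 = 41226.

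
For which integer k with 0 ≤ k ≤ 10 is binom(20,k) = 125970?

8

C(20,k) increases on 0 ≤ k ≤ 10. C(20,7) = 77520 and C(20,8) = 125970, so k = 8.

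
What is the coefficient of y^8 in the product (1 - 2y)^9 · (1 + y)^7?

-738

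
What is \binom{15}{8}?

6435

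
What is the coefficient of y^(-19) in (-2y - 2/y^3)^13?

-10543104

General term: C(13,j)·(-2y)^j·(-2/y^3)^(13-j), with y-exponent 1j − 3(13−j) = 4j − 39.
Set 4j − 39 = -19: j = 5.
C(13,5) = 1287; (-2)^5 = -32; (-2)^8 = 256.
Coefficient = 1287 · (-32) · 256 = -10543104.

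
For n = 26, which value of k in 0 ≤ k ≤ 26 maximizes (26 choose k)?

C(26,k) is maximized at k = 26/2 = 13.

13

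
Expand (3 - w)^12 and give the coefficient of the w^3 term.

The general term is C(12,j)·(3)^j·(-w)^(12-j); the w^3 term has j = 9.
C(12,9) = 220.
Coefficient = C(12,9) · 3^9 · (-1)^3 = 220 · 19683 · (-1) = -4330260.

-4330260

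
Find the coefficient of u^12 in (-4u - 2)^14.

The general term is C(14,j)·(-4u)^j·(-2)^(14-j); the u^12 term has j = 12.
C(14,12) = 91.
Coefficient = C(14,12) · (-4)^12 · (-2)^2 = 91 · 16777216 · 4 = 6106906624.

6106906624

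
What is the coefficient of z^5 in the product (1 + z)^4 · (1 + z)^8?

(1 + z)^4(1 + z)^8 = (1 + z)^12, so the coefficient of z^5 is C(12,5)·1^5 = 792·1 = 792.

792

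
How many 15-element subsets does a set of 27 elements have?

C(27,15) = C(27,12) by symmetry.
C(27,12) = (27·26·25·24·23·22·21·20·19·18·17·16) / 12! = 8326896754176000 / 479001600 = 17383860.

17383860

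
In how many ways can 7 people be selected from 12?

792

This is C(12,7) = 792.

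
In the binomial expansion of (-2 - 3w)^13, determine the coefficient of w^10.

The general term is C(13,j)·(-2)^j·(-3w)^(13-j); the w^10 term has j = 3.
C(13,3) = 286.
Coefficient = C(13,3) · (-2)^3 · (-3)^10 = 286 · (-8) · 59049 = -135104112.

-135104112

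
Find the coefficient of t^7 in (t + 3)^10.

3240

The general term is C(10,j)·(t)^j·(3)^(10-j); the t^7 term has j = 7.
C(10,7) = 120.
Coefficient = C(10,7) · 3^3 = 120 · 27 = 3240.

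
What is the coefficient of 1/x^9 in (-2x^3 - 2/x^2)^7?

General term: C(7,j)·(-2x^3)^j·(-2/x^2)^(7-j), with x-exponent 3j − 2(7−j) = 5j − 14.
Set 5j − 14 = -9: j = 1.
C(7,1) = 7; (-2)^1 = -2; (-2)^6 = 64.
Coefficient = 7 · (-2) · 64 = -896.

-896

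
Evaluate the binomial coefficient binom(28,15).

37442160

C(28,15) = C(28,13) by symmetry.
C(28,13) = (28·27·26·25·24·23·22·21·20·19·18·17·16) / 13! = 233153109116928000 / 6227020800 = 37442160.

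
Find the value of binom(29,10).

C(29,10) = (29·28·27·26·25·24·23·22·21·20) / 10! = 72684900288000 / 3628800 = 20030010.

20030010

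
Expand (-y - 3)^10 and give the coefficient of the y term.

The general term is C(10,j)·(-y)^j·(-3)^(10-j); the y^1 term has j = 1.
C(10,1) = 10.
Coefficient = C(10,1) · (-1)^1 · (-3)^9 = 10 · (-1) · (-19683) = 196830.

196830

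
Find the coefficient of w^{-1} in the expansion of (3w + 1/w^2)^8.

13608

General term: C(8,j)·(3w)^j·(1/w^2)^(8-j), with w-exponent 1j − 2(8−j) = 3j − 16.
Set 3j − 16 = -1: j = 5.
C(8,5) = 56; 3^5 = 243; 1^3 = 1.
Coefficient = 56 · 243 · 1 = 13608.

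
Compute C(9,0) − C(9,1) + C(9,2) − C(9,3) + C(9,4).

70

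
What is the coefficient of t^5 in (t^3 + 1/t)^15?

3003

General term: C(15,j)·(t^3)^j·(1/t)^(15-j), with t-exponent 3j − 1(15−j) = 4j − 15.
Set 4j − 15 = 5: j = 5.
C(15,5) = 3003; 1^5 = 1; 1^10 = 1.
Coefficient = 3003 · 1 · 1 = 3003.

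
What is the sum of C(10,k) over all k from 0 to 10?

The entries of row 10 sum to 2^10 = 1024.

1024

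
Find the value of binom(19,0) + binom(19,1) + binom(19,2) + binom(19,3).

1160

1 + 19 + 171 + 969 = 1160.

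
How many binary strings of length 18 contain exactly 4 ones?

3060

Choose the 4 positions: C(18,4) = 3060.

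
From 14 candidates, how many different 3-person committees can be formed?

364

This is C(14,3) = 364.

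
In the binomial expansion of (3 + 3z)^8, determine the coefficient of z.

The general term is C(8,j)·(3)^j·(3z)^(8-j); the z^1 term has j = 7.
C(8,7) = 8.
Coefficient = C(8,7) · 3^7 · 3^1 = 8 · 2187 · 3 = 52488.

52488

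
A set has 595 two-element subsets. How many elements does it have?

n(n−1)/2 = 595 ⇒ n(n−1) = 1190. Since 35·34 = 1190, n = 35.

35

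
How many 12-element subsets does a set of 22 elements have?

646646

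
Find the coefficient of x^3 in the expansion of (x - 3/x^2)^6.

General term: C(6,j)·(x)^j·(-3/x^2)^(6-j), with x-exponent 1j − 2(6−j) = 3j − 12.
Set 3j − 12 = 3: j = 5.
C(6,5) = 6; 1^5 = 1; (-3)^1 = -3.
Coefficient = 6 · 1 · (-3) = -18.

-18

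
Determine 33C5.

237336

C(33,5) = (33·32·31·30·29) / 5! = 28480320 / 120 = 237336.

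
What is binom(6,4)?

15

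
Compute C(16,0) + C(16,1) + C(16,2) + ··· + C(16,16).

65536

Setting x = 1 in (1+x)^16 gives Σ C(16,r) = 2^16 = 65536.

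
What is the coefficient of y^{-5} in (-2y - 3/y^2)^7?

General term: C(7,j)·(-2y)^j·(-3/y^2)^(7-j), with y-exponent 1j − 2(7−j) = 3j − 14.
Set 3j − 14 = -5: j = 3.
C(7,3) = 35; (-2)^3 = -8; (-3)^4 = 81.
Coefficient = 35 · (-8) · 81 = -22680.

-22680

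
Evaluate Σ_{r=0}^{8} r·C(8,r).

Differentiating (1+x)^8 and setting x=1: Σ r·C(8,r) = 8·2^7 = 1024.

1024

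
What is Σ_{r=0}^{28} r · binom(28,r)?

3758096384

Since r·C(28,r) = 28·C(27,r−1), the sum is 28·2^27 = 28·134217728 = 3758096384.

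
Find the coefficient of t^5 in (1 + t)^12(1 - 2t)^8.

-408

Coefficient of t^5 = Σ_{j} C(12,j)·1^j·C(8,5-j)·(-2)^(5-j) for j from 0 to 5.
= (-1792) + 13440 + (-29568) + 24640 + (-7920) + 792 = -408.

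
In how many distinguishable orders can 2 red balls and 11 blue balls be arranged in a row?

Choose positions for the red balls: C(13,2) = 78.

78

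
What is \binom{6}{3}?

20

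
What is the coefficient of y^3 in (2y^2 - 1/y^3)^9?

-5376

General term: C(9,j)·(2y^2)^j·(-1/y^3)^(9-j), with y-exponent 2j − 3(9−j) = 5j − 27.
Set 5j − 27 = 3: j = 6.
C(9,6) = 84; 2^6 = 64; (-1)^3 = -1.
Coefficient = 84 · 64 · (-1) = -5376.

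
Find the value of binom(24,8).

C(24,8) = (24·23·22·21·20·19·18·17) / 8! = 29654190720 / 40320 = 735471.

735471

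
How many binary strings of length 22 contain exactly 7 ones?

Choose the 7 positions: C(22,7) = 170544.

170544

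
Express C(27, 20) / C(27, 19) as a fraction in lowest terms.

C(n,k+1)/C(n,k) = (n−k)/(k+1) = (27−19)/(19+1) = 8/20 = 2/5.

2/5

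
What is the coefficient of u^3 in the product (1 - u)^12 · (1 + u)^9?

26

Coefficient of u^3 = Σ_{j} C(12,j)·(-1)^j·C(9,3-j)·1^(3-j) for j from 0 to 3.
= 84 + (-432) + 594 + (-220) = 26.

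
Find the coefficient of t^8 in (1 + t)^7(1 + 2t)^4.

Coefficient of t^8 = Σ_{j} C(7,j)·1^j·C(4,8-j)·2^(8-j) for j from 4 to 7.
= 560 + 672 + 168 + 8 = 1408.

1408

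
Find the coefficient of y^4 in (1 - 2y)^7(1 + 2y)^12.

-704

Coefficient of y^4 = Σ_{j} C(7,j)·(-2)^j·C(12,4-j)·2^(4-j) for j from 0 to 4.
= 7920 + (-24640) + 22176 + (-6720) + 560 = -704.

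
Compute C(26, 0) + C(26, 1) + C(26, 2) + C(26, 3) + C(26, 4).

17902

1 + 26 + 325 + 2600 + 14950 = 17902.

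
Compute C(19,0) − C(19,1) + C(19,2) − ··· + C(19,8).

43758

The partial alternating sum Σ_{k=0}^{8} (−1)^k C(19,k) = (−1)^8 C(18,8) = 43758.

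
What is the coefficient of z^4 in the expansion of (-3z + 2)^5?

810

The general term is C(5,j)·(-3z)^j·(2)^(5-j); the z^4 term has j = 4.
C(5,4) = 5.
Coefficient = C(5,4) · (-3)^4 · 2^1 = 5 · 81 · 2 = 810.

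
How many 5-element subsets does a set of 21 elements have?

C(21,5) = (21·20·19·18·17) / 5! = 2441880 / 120 = 20349.

20349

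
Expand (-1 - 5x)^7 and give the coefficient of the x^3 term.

The general term is C(7,j)·(-1)^j·(-5x)^(7-j); the x^3 term has j = 4.
C(7,4) = 35.
Coefficient = C(7,4) · (-5)^3 = 35 · (-125) = -4375.

-4375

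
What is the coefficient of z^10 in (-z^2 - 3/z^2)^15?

General term: C(15,j)·(-z^2)^j·(-3/z^2)^(15-j), with z-exponent 2j − 2(15−j) = 4j − 30.
Set 4j − 30 = 10: j = 10.
C(15,10) = 3003; (-1)^10 = 1; (-3)^5 = -243.
Coefficient = 3003 · 1 · (-243) = -729729.

-729729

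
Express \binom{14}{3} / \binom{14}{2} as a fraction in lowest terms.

4

C(n,k+1)/C(n,k) = (n−k)/(k+1) = (14−2)/(2+1) = 12/3 = 4.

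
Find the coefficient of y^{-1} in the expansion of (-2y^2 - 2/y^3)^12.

3244032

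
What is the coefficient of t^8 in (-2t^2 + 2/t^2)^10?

General term: C(10,j)·(-2t^2)^j·(2/t^2)^(10-j), with t-exponent 2j − 2(10−j) = 4j − 20.
Set 4j − 20 = 8: j = 7.
C(10,7) = 120; (-2)^7 = -128; 2^3 = 8.
Coefficient = 120 · (-128) · 8 = -122880.

-122880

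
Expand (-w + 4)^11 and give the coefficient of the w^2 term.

14417920

The general term is C(11,j)·(-w)^j·(4)^(11-j); the w^2 term has j = 2.
C(11,2) = 55.
Coefficient = C(11,2) · 4^9 = 55 · 262144 = 14417920.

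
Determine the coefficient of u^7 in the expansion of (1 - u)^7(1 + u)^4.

6

Coefficient of u^7 = Σ_{j} C(7,j)·(-1)^j·C(4,7-j)·1^(7-j) for j from 3 to 7.
= (-35) + 140 + (-126) + 28 + (-1) = 6.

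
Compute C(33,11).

C(33,11) = (33·32·31·30·29·28·27·26·25·24·23) / 11! = 7725366544896000 / 39916800 = 193536720.

193536720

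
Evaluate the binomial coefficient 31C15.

C(31,15) = (31·30·29·28·27·26·25·24·23·22·21·20·19·18·17) / 15! = 393008709555221760000 / 1307674368000 = 300540195.

300540195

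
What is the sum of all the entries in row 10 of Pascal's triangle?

1024

The entries of row 10 sum to 2^10 = 1024.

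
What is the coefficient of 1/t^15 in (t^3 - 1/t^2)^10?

General term: C(10,j)·(t^3)^j·(-1/t^2)^(10-j), with t-exponent 3j − 2(10−j) = 5j − 20.
Set 5j − 20 = -15: j = 1.
C(10,1) = 10; 1^1 = 1; (-1)^9 = -1.
Coefficient = 10 · 1 · (-1) = -10.

-10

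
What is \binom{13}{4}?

C(13,4) = (13·12·11·10) / 4! = 17160 / 24 = 715.

715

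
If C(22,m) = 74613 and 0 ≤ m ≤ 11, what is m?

6

C(22,m) increases on 0 ≤ m ≤ 11. C(22,5) = 26334 and C(22,6) = 74613, so m = 6.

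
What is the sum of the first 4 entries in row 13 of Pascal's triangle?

378

1 + 13 + 78 + 286 = 378.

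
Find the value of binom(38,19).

35345263800

C(38,19) = (38·37·36·35·34·33·32·31·30·29·28·27·26·25·24·23·22·21·20) / 19! = 4299578163927654889881600000 / 121645100408832000 = 35345263800.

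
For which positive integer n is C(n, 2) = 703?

n(n−1)/2 = 703 ⇒ n(n−1) = 1406. Since 38·37 = 1406, n = 38.

38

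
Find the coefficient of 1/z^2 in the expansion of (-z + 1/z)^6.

General term: C(6,j)·(-z)^j·(1/z)^(6-j), with z-exponent 1j − 1(6−j) = 2j − 6.
Set 2j − 6 = -2: j = 2.
C(6,2) = 15; (-1)^2 = 1; 1^4 = 1.
Coefficient = 15 · 1 · 1 = 15.

15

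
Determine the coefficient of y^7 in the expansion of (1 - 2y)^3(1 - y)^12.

-19800

Coefficient of y^7 = Σ_{j} C(3,j)·(-2)^j·C(12,7-j)·(-1)^(7-j) for j from 0 to 3.
= (-792) + (-5544) + (-9504) + (-3960) = -19800.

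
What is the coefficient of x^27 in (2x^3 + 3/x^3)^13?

General term: C(13,j)·(2x^3)^j·(3/x^3)^(13-j), with x-exponent 3j − 3(13−j) = 6j − 39.
Set 6j − 39 = 27: j = 11.
C(13,11) = 78; 2^11 = 2048; 3^2 = 9.
Coefficient = 78 · 2048 · 9 = 1437696.

1437696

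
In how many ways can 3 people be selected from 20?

This is C(20,3) = 1140.

1140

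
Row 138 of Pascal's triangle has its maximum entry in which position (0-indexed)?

69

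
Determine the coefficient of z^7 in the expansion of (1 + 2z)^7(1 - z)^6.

Coefficient of z^7 = Σ_{j} C(7,j)·2^j·C(6,7-j)·(-1)^(7-j) for j from 1 to 7.
= 14 + (-504) + 4200 + (-11200) + 10080 + (-2688) + 128 = 30.

30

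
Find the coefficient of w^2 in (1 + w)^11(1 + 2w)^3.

133

Coefficient of w^2 = Σ_{j} C(11,j)·1^j·C(3,2-j)·2^(2-j) for j from 0 to 2.
= 12 + 66 + 55 = 133.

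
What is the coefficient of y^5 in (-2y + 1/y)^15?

3075072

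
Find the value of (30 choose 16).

145422675

C(30,16) = C(30,14) by symmetry.
C(30,14) = (30·29·28·27·26·25·24·23·22·21·20·19·18·17) / 14! = 12677700308232960000 / 87178291200 = 145422675.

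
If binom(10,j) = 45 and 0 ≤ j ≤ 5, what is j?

C(10,j) increases on 0 ≤ j ≤ 5. C(10,1) = 10 and C(10,2) = 45, so j = 2.

2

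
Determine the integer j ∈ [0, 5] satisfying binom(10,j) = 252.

5

C(10,j) increases on 0 ≤ j ≤ 5. C(10,4) = 210 and C(10,5) = 252, so j = 5.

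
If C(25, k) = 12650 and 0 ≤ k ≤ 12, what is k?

C(25,k) increases on 0 ≤ k ≤ 12. C(25,3) = 2300 and C(25,4) = 12650, so k = 4.

4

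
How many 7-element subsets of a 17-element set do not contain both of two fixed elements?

16445

All 7-subsets: C(17,7) = 19448. Those containing both fixed elements: C(15,5) = 3003.
19448 − 3003 = 16445.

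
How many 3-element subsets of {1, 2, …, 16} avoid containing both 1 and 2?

546

All 3-subsets: C(16,3) = 560. Those containing both fixed elements: C(14,1) = 14.
560 − 14 = 546.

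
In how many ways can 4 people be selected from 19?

3876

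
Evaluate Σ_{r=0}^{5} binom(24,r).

55455

1 + 24 + 276 + 2024 + 10626 + 42504 = 55455.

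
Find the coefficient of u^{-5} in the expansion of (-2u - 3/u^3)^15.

-747242496

General term: C(15,j)·(-2u)^j·(-3/u^3)^(15-j), with u-exponent 1j − 3(15−j) = 4j − 45.
Set 4j − 45 = -5: j = 10.
C(15,10) = 3003; (-2)^10 = 1024; (-3)^5 = -243.
Coefficient = 3003 · 1024 · (-243) = -747242496.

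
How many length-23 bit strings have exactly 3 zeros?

1771

Choose the 3 positions: C(23,3) = 1771.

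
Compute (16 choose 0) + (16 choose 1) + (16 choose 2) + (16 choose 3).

1 + 16 + 120 + 560 = 697.

697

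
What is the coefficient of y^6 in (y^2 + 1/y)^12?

General term: C(12,j)·(y^2)^j·(1/y)^(12-j), with y-exponent 2j − 1(12−j) = 3j − 12.
Set 3j − 12 = 6: j = 6.
C(12,6) = 924; 1^6 = 1; 1^6 = 1.
Coefficient = 924 · 1 · 1 = 924.

924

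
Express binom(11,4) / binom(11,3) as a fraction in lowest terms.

C(n,k+1)/C(n,k) = (n−k)/(k+1) = (11−3)/(3+1) = 8/4 = 2.

2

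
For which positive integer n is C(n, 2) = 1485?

n(n−1)/2 = 1485 ⇒ n(n−1) = 2970. Since 55·54 = 2970, n = 55.

55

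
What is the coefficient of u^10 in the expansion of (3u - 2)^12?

15588936

The general term is C(12,j)·(3u)^j·(-2)^(12-j); the u^10 term has j = 10.
C(12,10) = 66.
Coefficient = C(12,10) · 3^10 · (-2)^2 = 66 · 59049 · 4 = 15588936.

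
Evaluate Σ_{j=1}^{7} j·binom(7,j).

Differentiating (1+x)^7 and setting x=1: Σ j·C(7,j) = 7·2^6 = 448.

448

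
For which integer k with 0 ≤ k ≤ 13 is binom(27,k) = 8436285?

10

C(27,k) increases on 0 ≤ k ≤ 13. C(27,9) = 4686825 and C(27,10) = 8436285, so k = 10.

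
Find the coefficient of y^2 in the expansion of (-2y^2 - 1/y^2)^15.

General term: C(15,j)·(-2y^2)^j·(-1/y^2)^(15-j), with y-exponent 2j − 2(15−j) = 4j − 30.
Set 4j − 30 = 2: j = 8.
C(15,8) = 6435; (-2)^8 = 256; (-1)^7 = -1.
Coefficient = 6435 · 256 · (-1) = -1647360.

-1647360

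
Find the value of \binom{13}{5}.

C(13,5) = (13·12·11·10·9) / 5! = 154440 / 120 = 1287.

1287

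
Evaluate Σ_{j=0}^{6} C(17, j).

1 + 17 + 136 + 680 + 2380 + 6188 + 12376 = 21778.

21778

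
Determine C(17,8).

C(17,8) = (17·16·15·14·13·12·11·10) / 8! = 980179200 / 40320 = 24310.

24310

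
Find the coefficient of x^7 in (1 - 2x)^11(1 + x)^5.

4180

Coefficient of x^7 = Σ_{j} C(11,j)·(-2)^j·C(5,7-j)·1^(7-j) for j from 2 to 7.
= 220 + (-6600) + 52800 + (-147840) + 147840 + (-42240) = 4180.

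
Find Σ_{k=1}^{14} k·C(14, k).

114688

Since k·C(14,k) = 14·C(13,k−1), the sum is 14·2^13 = 14·8192 = 114688.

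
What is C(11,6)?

462

C(11,6) = C(11,5) by symmetry.
C(11,5) = (11·10·9·8·7) / 5! = 55440 / 120 = 462.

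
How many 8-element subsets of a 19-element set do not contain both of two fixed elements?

All 8-subsets: C(19,8) = 75582. Those containing both fixed elements: C(17,6) = 12376.
75582 − 12376 = 63206.

63206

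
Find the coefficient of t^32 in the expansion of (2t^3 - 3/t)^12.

General term: C(12,j)·(2t^3)^j·(-3/t)^(12-j), with t-exponent 3j − 1(12−j) = 4j − 12.
Set 4j − 12 = 32: j = 11.
C(12,11) = 12; 2^11 = 2048; (-3)^1 = -3.
Coefficient = 12 · 2048 · (-3) = -73728.

-73728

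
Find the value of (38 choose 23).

C(38,23) = C(38,15) by symmetry.
C(38,15) = (38·37·36·35·34·33·32·31·30·29·28·27·26·25·24) / 15! = 20231404874494894080000 / 1307674368000 = 15471286560.

15471286560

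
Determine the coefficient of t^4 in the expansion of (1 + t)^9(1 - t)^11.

Coefficient of t^4 = Σ_{j} C(9,j)·1^j·C(11,4-j)·(-1)^(4-j) for j from 0 to 4.
= 330 + (-1485) + 1980 + (-924) + 126 = 27.

27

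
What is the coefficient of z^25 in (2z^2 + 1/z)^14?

114688

General term: C(14,j)·(2z^2)^j·(1/z)^(14-j), with z-exponent 2j − 1(14−j) = 3j − 14.
Set 3j − 14 = 25: j = 13.
C(14,13) = 14; 2^13 = 8192; 1^1 = 1.
Coefficient = 14 · 8192 · 1 = 114688.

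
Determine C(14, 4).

1001

C(14,4) = (14·13·12·11) / 4! = 24024 / 24 = 1001.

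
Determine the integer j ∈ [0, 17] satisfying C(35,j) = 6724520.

C(35,j) increases on 0 ≤ j ≤ 17. C(35,6) = 1623160 and C(35,7) = 6724520, so j = 7.

7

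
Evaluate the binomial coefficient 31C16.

C(31,16) = C(31,15) by symmetry.
C(31,15) = (31·30·29·28·27·26·25·24·23·22·21·20·19·18·17) / 15! = 393008709555221760000 / 1307674368000 = 300540195.

300540195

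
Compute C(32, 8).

10518300

C(32,8) = (32·31·30·29·28·27·26·25) / 8! = 424097856000 / 40320 = 10518300.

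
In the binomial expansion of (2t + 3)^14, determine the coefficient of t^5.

1260971712

The general term is C(14,j)·(2t)^j·(3)^(14-j); the t^5 term has j = 5.
C(14,5) = 2002.
Coefficient = C(14,5) · 2^5 · 3^9 = 2002 · 32 · 19683 = 1260971712.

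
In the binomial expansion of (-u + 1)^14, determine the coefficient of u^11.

The general term is C(14,j)·(-u)^j·(1)^(14-j); the u^11 term has j = 11.
C(14,11) = 364.
Coefficient = C(14,11) · (-1)^11 = 364 · (-1) = -364.

-364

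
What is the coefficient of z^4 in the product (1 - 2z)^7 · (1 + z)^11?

120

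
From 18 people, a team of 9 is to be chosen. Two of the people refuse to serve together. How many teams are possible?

37180

All 9-subsets: C(18,9) = 48620. Those containing both fixed elements: C(16,7) = 11440.
48620 − 11440 = 37180.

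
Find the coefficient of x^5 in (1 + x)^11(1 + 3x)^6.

73200

Coefficient of x^5 = Σ_{j} C(11,j)·1^j·C(6,5-j)·3^(5-j) for j from 0 to 5.
= 1458 + 13365 + 29700 + 22275 + 5940 + 462 = 73200.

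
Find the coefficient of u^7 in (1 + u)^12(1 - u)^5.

176

Coefficient of u^7 = Σ_{j} C(12,j)·1^j·C(5,7-j)·(-1)^(7-j) for j from 2 to 7.
= (-66) + 1100 + (-4950) + 7920 + (-4620) + 792 = 176.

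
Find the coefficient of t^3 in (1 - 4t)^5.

-640

The general term is C(5,j)·(1)^j·(-4t)^(5-j); the t^3 term has j = 2.
C(5,2) = 10.
Coefficient = C(5,2) · (-4)^3 = 10 · (-64) = -640.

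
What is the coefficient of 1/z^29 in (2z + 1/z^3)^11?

22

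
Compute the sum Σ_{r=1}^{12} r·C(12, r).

Since r·C(12,r) = 12·C(11,r−1), the sum is 12·2^11 = 12·2048 = 24576.

24576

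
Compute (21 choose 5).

20349

C(21,5) = (21·20·19·18·17) / 5! = 2441880 / 120 = 20349.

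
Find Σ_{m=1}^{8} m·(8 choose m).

1024

Since m·C(8,m) = 8·C(7,m−1), the sum is 8·2^7 = 8·128 = 1024.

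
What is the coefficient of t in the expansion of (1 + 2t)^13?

26

The general term is C(13,j)·(1)^j·(2t)^(13-j); the t^1 term has j = 12.
C(13,12) = 13.
Coefficient = C(13,12) · 2^1 = 13 · 2 = 26.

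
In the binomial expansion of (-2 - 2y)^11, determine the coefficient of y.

-22528

The general term is C(11,j)·(-2)^j·(-2y)^(11-j); the y^1 term has j = 10.
C(11,10) = 11.
Coefficient = C(11,10) · (-2)^10 · (-2)^1 = 11 · 1024 · (-2) = -22528.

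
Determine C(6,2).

C(6,2) = (6·5) / 2! = 30 / 2 = 15.

15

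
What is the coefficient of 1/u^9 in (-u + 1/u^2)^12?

General term: C(12,j)·(-u)^j·(1/u^2)^(12-j), with u-exponent 1j − 2(12−j) = 3j − 24.
Set 3j − 24 = -9: j = 5.
C(12,5) = 792; (-1)^5 = -1; 1^7 = 1.
Coefficient = 792 · (-1) · 1 = -792.

-792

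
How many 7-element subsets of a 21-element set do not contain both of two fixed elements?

104652

All 7-subsets: C(21,7) = 116280. Those containing both fixed elements: C(19,5) = 11628.
116280 − 11628 = 104652.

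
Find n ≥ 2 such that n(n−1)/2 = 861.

n(n−1)/2 = 861 ⇒ n(n−1) = 1722. Since 42·41 = 1722, n = 42.

42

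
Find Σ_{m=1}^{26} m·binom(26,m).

Differentiating (1+x)^26 and setting x=1: Σ m·C(26,m) = 26·2^25 = 872415232.

872415232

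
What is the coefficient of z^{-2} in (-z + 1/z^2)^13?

1287

General term: C(13,j)·(-z)^j·(1/z^2)^(13-j), with z-exponent 1j − 2(13−j) = 3j − 26.
Set 3j − 26 = -2: j = 8.
C(13,8) = 1287; (-1)^8 = 1; 1^5 = 1.
Coefficient = 1287 · 1 · 1 = 1287.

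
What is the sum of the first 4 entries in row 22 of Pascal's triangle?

1 + 22 + 231 + 1540 = 1794.

1794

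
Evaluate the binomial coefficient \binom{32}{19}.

C(32,19) = C(32,13) by symmetry.
C(32,13) = (32·31·30·29·28·27·26·25·24·23·22·21·20) / 13! = 2163102632570880000 / 6227020800 = 347373600.

347373600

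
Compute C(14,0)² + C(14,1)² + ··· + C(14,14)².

40116600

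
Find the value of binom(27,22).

80730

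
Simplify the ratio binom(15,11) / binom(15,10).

C(n,k+1)/C(n,k) = (n−k)/(k+1) = (15−10)/(10+1) = 5/11.

5/11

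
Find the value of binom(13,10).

C(13,10) = C(13,3) by symmetry.
C(13,3) = (13·12·11) / 3! = 1716 / 6 = 286.

286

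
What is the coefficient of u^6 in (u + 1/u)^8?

General term: C(8,j)·(u)^j·(1/u)^(8-j), with u-exponent 1j − 1(8−j) = 2j − 8.
Set 2j − 8 = 6: j = 7.
C(8,7) = 8; 1^7 = 1; 1^1 = 1.
Coefficient = 8 · 1 · 1 = 8.

8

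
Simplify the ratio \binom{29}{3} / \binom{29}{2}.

9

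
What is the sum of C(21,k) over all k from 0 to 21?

2097152

The entries of row 21 sum to 2^21 = 2097152.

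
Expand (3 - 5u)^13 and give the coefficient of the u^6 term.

The general term is C(13,j)·(3)^j·(-5u)^(13-j); the u^6 term has j = 7.
C(13,7) = 1716.
Coefficient = C(13,7) · 3^7 · (-5)^6 = 1716 · 2187 · 15625 = 58638937500.

58638937500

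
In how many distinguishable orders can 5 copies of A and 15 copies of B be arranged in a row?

15504

Choose positions for the A's: C(20,5) = 15504.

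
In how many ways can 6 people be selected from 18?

This is C(18,6) = 18564.

18564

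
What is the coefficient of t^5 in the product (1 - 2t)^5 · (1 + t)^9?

34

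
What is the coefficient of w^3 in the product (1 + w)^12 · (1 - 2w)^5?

-40

Coefficient of w^3 = Σ_{j} C(12,j)·1^j·C(5,3-j)·(-2)^(3-j) for j from 0 to 3.
= (-80) + 480 + (-660) + 220 = -40.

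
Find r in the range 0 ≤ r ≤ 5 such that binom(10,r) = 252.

5

C(10,r) increases on 0 ≤ r ≤ 5. C(10,4) = 210 and C(10,5) = 252, so r = 5.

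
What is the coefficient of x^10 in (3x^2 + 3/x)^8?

183708

General term: C(8,j)·(3x^2)^j·(3/x)^(8-j), with x-exponent 2j − 1(8−j) = 3j − 8.
Set 3j − 8 = 10: j = 6.
C(8,6) = 28; 3^6 = 729; 3^2 = 9.
Coefficient = 28 · 729 · 9 = 183708.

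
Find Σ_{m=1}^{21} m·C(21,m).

Since m·C(21,m) = 21·C(20,m−1), the sum is 21·2^20 = 21·1048576 = 22020096.

22020096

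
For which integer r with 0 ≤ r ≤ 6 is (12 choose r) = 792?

C(12,r) increases on 0 ≤ r ≤ 6. C(12,4) = 495 and C(12,5) = 792, so r = 5.

5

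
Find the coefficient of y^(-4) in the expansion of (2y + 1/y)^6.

General term: C(6,j)·(2y)^j·(1/y)^(6-j), with y-exponent 1j − 1(6−j) = 2j − 6.
Set 2j − 6 = -4: j = 1.
C(6,1) = 6; 2^1 = 2; 1^5 = 1.
Coefficient = 6 · 2 · 1 = 12.

12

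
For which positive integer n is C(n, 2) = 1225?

n(n−1)/2 = 1225 ⇒ n(n−1) = 2450. Since 50·49 = 2450, n = 50.

50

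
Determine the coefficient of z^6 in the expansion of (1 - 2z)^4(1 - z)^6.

Coefficient of z^6 = Σ_{j} C(4,j)·(-2)^j·C(6,6-j)·(-1)^(6-j) for j from 0 to 4.
= 1 + 48 + 360 + 640 + 240 = 1289.

1289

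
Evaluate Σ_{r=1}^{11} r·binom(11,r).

Since r·C(11,r) = 11·C(10,r−1), the sum is 11·2^10 = 11·1024 = 11264.

11264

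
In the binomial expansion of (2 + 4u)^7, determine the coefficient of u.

The general term is C(7,j)·(2)^j·(4u)^(7-j); the u^1 term has j = 6.
C(7,6) = 7.
Coefficient = C(7,6) · 2^6 · 4^1 = 7 · 64 · 4 = 1792.

1792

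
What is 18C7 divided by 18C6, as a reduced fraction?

C(n,k+1)/C(n,k) = (n−k)/(k+1) = (18−6)/(6+1) = 12/7.

12/7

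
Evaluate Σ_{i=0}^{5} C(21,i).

27896

1 + 21 + 210 + 1330 + 5985 + 20349 = 27896.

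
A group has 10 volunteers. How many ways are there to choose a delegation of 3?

120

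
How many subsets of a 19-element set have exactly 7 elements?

50388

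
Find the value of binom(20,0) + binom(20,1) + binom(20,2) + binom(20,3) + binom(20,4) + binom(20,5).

1 + 20 + 190 + 1140 + 4845 + 15504 = 21700.

21700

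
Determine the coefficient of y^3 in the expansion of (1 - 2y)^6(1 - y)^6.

-720

Coefficient of y^3 = Σ_{j} C(6,j)·(-2)^j·C(6,3-j)·(-1)^(3-j) for j from 0 to 3.
= (-20) + (-180) + (-360) + (-160) = -720.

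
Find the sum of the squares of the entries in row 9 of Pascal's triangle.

48620

Σ C(9,j)² is the coefficient of x^9 in (1+x)^9(1+x)^9 = (1+x)^18, i.e. C(18,9) = 48620.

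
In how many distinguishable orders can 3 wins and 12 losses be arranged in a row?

Choose positions for the wins: C(15,3) = 455.

455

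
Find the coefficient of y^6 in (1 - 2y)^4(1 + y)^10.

Coefficient of y^6 = Σ_{j} C(4,j)·(-2)^j·C(10,6-j)·1^(6-j) for j from 0 to 4.
= 210 + (-2016) + 5040 + (-3840) + 720 = 114.

114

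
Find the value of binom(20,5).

15504

C(20,5) = (20·19·18·17·16) / 5! = 1860480 / 120 = 15504.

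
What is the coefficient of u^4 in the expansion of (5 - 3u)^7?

The general term is C(7,j)·(5)^j·(-3u)^(7-j); the u^4 term has j = 3.
C(7,3) = 35.
Coefficient = C(7,3) · 5^3 · (-3)^4 = 35 · 125 · 81 = 354375.

354375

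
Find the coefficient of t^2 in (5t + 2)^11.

The general term is C(11,j)·(5t)^j·(2)^(11-j); the t^2 term has j = 2.
C(11,2) = 55.
Coefficient = C(11,2) · 5^2 · 2^9 = 55 · 25 · 512 = 704000.

704000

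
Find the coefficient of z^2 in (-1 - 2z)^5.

-40

The general term is C(5,j)·(-1)^j·(-2z)^(5-j); the z^2 term has j = 3.
C(5,3) = 10.
Coefficient = C(5,3) · (-1)^3 · (-2)^2 = 10 · (-1) · 4 = -40.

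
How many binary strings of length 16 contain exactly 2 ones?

120

Choose the 2 positions: C(16,2) = 120.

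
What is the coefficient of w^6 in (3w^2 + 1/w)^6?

1215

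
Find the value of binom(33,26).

C(33,26) = C(33,7) by symmetry.
C(33,7) = (33·32·31·30·29·28·27) / 7! = 21531121920 / 5040 = 4272048.

4272048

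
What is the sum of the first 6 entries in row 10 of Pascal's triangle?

638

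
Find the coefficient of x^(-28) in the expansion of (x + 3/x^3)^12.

General term: C(12,j)·(x)^j·(3/x^3)^(12-j), with x-exponent 1j − 3(12−j) = 4j − 36.
Set 4j − 36 = -28: j = 2.
C(12,2) = 66; 1^2 = 1; 3^10 = 59049.
Coefficient = 66 · 1 · 59049 = 3897234.

3897234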